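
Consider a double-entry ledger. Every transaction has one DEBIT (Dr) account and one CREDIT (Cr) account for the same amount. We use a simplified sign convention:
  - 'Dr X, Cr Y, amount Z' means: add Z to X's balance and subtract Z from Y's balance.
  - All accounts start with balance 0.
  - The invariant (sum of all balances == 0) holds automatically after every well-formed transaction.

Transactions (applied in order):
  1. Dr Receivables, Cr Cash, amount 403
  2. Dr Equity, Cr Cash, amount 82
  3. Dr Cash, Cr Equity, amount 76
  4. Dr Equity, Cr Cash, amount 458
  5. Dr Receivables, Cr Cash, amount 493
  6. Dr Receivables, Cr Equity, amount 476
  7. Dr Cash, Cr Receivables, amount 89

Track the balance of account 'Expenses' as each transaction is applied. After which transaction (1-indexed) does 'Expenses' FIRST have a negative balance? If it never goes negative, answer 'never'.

Answer: never

Derivation:
After txn 1: Expenses=0
After txn 2: Expenses=0
After txn 3: Expenses=0
After txn 4: Expenses=0
After txn 5: Expenses=0
After txn 6: Expenses=0
After txn 7: Expenses=0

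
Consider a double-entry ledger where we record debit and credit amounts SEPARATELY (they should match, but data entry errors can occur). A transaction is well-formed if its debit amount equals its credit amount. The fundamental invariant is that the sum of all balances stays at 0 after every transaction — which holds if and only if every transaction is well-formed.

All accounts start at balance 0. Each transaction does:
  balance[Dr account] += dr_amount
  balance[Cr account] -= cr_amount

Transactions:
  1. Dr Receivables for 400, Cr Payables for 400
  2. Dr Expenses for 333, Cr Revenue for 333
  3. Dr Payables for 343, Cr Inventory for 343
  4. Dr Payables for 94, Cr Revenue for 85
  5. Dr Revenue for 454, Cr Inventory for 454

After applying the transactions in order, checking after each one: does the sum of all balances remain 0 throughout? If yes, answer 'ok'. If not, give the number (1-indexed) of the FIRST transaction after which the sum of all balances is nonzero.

After txn 1: dr=400 cr=400 sum_balances=0
After txn 2: dr=333 cr=333 sum_balances=0
After txn 3: dr=343 cr=343 sum_balances=0
After txn 4: dr=94 cr=85 sum_balances=9
After txn 5: dr=454 cr=454 sum_balances=9

Answer: 4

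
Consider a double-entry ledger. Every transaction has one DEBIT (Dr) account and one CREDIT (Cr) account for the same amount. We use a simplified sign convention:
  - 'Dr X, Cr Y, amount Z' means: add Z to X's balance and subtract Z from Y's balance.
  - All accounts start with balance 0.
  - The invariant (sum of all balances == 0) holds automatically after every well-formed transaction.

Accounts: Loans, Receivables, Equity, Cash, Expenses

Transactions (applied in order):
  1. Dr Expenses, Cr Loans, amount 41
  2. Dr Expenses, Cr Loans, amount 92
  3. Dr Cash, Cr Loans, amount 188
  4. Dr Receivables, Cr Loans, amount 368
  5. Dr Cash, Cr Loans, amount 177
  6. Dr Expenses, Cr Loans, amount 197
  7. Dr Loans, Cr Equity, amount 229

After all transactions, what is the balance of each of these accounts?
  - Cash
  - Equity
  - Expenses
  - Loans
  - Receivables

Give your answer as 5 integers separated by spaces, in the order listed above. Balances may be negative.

After txn 1 (Dr Expenses, Cr Loans, amount 41): Expenses=41 Loans=-41
After txn 2 (Dr Expenses, Cr Loans, amount 92): Expenses=133 Loans=-133
After txn 3 (Dr Cash, Cr Loans, amount 188): Cash=188 Expenses=133 Loans=-321
After txn 4 (Dr Receivables, Cr Loans, amount 368): Cash=188 Expenses=133 Loans=-689 Receivables=368
After txn 5 (Dr Cash, Cr Loans, amount 177): Cash=365 Expenses=133 Loans=-866 Receivables=368
After txn 6 (Dr Expenses, Cr Loans, amount 197): Cash=365 Expenses=330 Loans=-1063 Receivables=368
After txn 7 (Dr Loans, Cr Equity, amount 229): Cash=365 Equity=-229 Expenses=330 Loans=-834 Receivables=368

Answer: 365 -229 330 -834 368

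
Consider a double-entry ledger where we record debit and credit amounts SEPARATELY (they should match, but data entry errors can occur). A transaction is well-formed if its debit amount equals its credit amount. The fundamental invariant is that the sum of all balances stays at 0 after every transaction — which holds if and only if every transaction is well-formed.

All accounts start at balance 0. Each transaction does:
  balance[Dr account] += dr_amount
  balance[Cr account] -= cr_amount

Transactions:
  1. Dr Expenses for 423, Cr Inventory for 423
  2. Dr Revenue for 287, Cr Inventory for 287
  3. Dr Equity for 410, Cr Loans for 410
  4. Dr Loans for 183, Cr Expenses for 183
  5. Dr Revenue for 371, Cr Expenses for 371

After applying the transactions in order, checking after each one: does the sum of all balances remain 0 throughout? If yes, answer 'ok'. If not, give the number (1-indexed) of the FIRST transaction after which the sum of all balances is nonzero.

Answer: ok

Derivation:
After txn 1: dr=423 cr=423 sum_balances=0
After txn 2: dr=287 cr=287 sum_balances=0
After txn 3: dr=410 cr=410 sum_balances=0
After txn 4: dr=183 cr=183 sum_balances=0
After txn 5: dr=371 cr=371 sum_balances=0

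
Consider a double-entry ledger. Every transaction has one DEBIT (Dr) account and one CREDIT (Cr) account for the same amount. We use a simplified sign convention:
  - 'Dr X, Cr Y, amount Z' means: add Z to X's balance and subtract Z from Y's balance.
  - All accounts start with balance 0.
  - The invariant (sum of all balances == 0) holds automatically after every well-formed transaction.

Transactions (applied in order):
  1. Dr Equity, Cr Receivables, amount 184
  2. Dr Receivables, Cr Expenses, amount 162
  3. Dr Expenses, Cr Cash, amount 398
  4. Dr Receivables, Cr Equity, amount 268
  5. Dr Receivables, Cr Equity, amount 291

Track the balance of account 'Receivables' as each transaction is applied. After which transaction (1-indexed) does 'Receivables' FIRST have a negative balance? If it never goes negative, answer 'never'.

Answer: 1

Derivation:
After txn 1: Receivables=-184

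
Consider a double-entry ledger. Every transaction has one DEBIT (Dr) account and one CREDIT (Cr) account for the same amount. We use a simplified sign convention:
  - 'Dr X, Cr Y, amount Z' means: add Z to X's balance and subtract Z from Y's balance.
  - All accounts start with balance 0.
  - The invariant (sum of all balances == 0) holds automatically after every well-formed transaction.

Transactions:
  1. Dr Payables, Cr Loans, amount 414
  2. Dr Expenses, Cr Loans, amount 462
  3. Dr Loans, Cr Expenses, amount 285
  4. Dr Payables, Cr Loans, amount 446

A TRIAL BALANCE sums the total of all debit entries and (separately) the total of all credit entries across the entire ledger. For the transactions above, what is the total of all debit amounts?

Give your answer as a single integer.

Txn 1: debit+=414
Txn 2: debit+=462
Txn 3: debit+=285
Txn 4: debit+=446
Total debits = 1607

Answer: 1607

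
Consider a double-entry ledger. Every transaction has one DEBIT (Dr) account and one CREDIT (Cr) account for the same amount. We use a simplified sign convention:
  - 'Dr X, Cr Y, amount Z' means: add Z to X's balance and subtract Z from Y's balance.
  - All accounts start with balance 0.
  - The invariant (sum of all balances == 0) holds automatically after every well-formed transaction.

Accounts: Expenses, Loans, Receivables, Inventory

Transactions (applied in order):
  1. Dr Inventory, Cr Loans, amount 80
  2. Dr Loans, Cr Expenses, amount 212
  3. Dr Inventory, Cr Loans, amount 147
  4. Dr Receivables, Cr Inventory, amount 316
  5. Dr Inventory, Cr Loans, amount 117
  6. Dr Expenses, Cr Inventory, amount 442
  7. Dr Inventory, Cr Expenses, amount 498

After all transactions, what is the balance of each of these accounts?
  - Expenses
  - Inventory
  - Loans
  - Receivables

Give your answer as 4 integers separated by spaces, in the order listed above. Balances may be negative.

After txn 1 (Dr Inventory, Cr Loans, amount 80): Inventory=80 Loans=-80
After txn 2 (Dr Loans, Cr Expenses, amount 212): Expenses=-212 Inventory=80 Loans=132
After txn 3 (Dr Inventory, Cr Loans, amount 147): Expenses=-212 Inventory=227 Loans=-15
After txn 4 (Dr Receivables, Cr Inventory, amount 316): Expenses=-212 Inventory=-89 Loans=-15 Receivables=316
After txn 5 (Dr Inventory, Cr Loans, amount 117): Expenses=-212 Inventory=28 Loans=-132 Receivables=316
After txn 6 (Dr Expenses, Cr Inventory, amount 442): Expenses=230 Inventory=-414 Loans=-132 Receivables=316
After txn 7 (Dr Inventory, Cr Expenses, amount 498): Expenses=-268 Inventory=84 Loans=-132 Receivables=316

Answer: -268 84 -132 316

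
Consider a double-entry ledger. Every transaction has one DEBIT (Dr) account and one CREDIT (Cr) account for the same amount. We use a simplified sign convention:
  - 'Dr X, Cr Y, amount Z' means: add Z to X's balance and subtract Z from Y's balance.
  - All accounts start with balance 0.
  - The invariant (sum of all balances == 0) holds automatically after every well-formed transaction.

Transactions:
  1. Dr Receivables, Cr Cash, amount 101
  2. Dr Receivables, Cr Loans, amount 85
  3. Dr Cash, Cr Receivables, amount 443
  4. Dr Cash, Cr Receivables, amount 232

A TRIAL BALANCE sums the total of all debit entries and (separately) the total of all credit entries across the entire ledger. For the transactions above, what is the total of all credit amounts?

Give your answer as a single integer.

Answer: 861

Derivation:
Txn 1: credit+=101
Txn 2: credit+=85
Txn 3: credit+=443
Txn 4: credit+=232
Total credits = 861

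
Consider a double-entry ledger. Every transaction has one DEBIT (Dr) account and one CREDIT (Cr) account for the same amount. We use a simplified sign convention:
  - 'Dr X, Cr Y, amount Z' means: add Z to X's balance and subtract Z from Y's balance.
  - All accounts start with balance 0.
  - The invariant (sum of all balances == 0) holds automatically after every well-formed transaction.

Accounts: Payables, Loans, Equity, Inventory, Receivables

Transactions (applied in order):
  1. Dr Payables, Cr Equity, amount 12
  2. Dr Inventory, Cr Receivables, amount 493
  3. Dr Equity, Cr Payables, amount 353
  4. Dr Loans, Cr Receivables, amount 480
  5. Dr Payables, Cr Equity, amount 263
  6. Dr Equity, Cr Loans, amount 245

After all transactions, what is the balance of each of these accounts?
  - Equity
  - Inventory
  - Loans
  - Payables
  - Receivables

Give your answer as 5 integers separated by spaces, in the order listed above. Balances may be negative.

After txn 1 (Dr Payables, Cr Equity, amount 12): Equity=-12 Payables=12
After txn 2 (Dr Inventory, Cr Receivables, amount 493): Equity=-12 Inventory=493 Payables=12 Receivables=-493
After txn 3 (Dr Equity, Cr Payables, amount 353): Equity=341 Inventory=493 Payables=-341 Receivables=-493
After txn 4 (Dr Loans, Cr Receivables, amount 480): Equity=341 Inventory=493 Loans=480 Payables=-341 Receivables=-973
After txn 5 (Dr Payables, Cr Equity, amount 263): Equity=78 Inventory=493 Loans=480 Payables=-78 Receivables=-973
After txn 6 (Dr Equity, Cr Loans, amount 245): Equity=323 Inventory=493 Loans=235 Payables=-78 Receivables=-973

Answer: 323 493 235 -78 -973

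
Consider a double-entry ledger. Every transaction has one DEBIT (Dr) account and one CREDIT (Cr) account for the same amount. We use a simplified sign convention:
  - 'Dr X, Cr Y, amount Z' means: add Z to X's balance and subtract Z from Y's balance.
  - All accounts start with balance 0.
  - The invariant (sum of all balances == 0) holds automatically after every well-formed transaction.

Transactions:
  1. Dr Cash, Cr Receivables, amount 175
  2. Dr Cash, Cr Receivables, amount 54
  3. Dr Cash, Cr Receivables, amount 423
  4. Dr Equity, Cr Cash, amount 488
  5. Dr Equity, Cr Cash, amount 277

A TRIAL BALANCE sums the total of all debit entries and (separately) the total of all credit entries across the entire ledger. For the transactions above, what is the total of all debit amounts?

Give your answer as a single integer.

Answer: 1417

Derivation:
Txn 1: debit+=175
Txn 2: debit+=54
Txn 3: debit+=423
Txn 4: debit+=488
Txn 5: debit+=277
Total debits = 1417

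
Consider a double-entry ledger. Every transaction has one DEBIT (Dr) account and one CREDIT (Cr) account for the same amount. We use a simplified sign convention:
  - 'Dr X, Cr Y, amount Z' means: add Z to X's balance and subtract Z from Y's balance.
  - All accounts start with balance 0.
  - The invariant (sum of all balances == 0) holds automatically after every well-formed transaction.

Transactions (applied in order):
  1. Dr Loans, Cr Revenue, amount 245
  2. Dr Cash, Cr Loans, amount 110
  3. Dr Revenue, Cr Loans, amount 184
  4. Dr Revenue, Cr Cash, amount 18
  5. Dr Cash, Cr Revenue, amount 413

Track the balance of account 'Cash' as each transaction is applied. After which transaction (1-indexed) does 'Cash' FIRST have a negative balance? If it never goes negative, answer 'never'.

After txn 1: Cash=0
After txn 2: Cash=110
After txn 3: Cash=110
After txn 4: Cash=92
After txn 5: Cash=505

Answer: never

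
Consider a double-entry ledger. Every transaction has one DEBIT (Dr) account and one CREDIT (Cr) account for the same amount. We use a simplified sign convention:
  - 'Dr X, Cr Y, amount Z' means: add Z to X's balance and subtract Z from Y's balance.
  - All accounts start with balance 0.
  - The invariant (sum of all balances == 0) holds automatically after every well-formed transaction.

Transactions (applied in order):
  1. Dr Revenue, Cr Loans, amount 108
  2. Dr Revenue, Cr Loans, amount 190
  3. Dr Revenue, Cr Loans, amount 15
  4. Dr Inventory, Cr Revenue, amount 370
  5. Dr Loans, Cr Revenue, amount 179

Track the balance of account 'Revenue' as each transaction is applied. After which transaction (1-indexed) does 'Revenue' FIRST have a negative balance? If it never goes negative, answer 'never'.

After txn 1: Revenue=108
After txn 2: Revenue=298
After txn 3: Revenue=313
After txn 4: Revenue=-57

Answer: 4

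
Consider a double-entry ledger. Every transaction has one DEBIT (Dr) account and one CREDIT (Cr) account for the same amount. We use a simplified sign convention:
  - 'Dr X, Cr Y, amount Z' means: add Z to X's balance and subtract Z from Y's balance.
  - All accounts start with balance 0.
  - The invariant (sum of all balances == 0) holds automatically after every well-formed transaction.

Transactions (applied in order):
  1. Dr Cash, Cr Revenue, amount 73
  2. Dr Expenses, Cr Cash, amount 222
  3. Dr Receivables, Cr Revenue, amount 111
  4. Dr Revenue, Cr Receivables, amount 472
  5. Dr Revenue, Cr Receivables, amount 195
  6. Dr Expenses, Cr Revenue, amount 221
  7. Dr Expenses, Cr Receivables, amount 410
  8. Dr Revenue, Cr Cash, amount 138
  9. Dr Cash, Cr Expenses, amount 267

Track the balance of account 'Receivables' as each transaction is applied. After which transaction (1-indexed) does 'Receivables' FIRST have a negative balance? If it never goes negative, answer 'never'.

Answer: 4

Derivation:
After txn 1: Receivables=0
After txn 2: Receivables=0
After txn 3: Receivables=111
After txn 4: Receivables=-361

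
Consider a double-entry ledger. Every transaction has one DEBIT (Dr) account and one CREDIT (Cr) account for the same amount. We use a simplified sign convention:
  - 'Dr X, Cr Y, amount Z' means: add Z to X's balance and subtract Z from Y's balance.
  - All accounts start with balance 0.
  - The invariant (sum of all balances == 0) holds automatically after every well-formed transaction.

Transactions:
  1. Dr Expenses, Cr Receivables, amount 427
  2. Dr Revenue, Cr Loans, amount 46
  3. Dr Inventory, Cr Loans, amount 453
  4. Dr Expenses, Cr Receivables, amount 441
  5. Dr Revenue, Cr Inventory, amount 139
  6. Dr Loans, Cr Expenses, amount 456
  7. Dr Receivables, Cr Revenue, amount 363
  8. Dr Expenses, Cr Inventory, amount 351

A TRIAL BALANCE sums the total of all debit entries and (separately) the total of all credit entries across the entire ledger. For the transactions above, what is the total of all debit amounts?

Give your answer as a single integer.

Answer: 2676

Derivation:
Txn 1: debit+=427
Txn 2: debit+=46
Txn 3: debit+=453
Txn 4: debit+=441
Txn 5: debit+=139
Txn 6: debit+=456
Txn 7: debit+=363
Txn 8: debit+=351
Total debits = 2676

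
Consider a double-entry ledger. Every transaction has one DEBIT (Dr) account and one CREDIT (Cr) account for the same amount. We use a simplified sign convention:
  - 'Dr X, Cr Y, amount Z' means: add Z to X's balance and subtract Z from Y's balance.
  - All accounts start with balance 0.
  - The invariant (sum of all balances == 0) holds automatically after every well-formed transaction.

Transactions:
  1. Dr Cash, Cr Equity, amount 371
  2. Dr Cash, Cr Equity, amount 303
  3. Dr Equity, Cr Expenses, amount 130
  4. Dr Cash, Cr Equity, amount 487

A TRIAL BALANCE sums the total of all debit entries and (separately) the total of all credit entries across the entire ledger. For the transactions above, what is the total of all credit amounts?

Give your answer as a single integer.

Answer: 1291

Derivation:
Txn 1: credit+=371
Txn 2: credit+=303
Txn 3: credit+=130
Txn 4: credit+=487
Total credits = 1291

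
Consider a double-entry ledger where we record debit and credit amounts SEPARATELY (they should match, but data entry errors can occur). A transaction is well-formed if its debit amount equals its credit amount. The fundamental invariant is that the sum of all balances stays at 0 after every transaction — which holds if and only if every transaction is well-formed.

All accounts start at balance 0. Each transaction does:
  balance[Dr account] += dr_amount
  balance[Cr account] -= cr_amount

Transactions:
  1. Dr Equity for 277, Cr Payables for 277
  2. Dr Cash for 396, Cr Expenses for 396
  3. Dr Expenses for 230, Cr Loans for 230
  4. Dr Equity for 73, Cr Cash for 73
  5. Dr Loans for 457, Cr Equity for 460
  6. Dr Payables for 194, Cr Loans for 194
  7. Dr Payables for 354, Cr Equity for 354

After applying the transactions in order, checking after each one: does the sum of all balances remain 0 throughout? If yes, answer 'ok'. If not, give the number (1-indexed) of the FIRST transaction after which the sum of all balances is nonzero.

After txn 1: dr=277 cr=277 sum_balances=0
After txn 2: dr=396 cr=396 sum_balances=0
After txn 3: dr=230 cr=230 sum_balances=0
After txn 4: dr=73 cr=73 sum_balances=0
After txn 5: dr=457 cr=460 sum_balances=-3
After txn 6: dr=194 cr=194 sum_balances=-3
After txn 7: dr=354 cr=354 sum_balances=-3

Answer: 5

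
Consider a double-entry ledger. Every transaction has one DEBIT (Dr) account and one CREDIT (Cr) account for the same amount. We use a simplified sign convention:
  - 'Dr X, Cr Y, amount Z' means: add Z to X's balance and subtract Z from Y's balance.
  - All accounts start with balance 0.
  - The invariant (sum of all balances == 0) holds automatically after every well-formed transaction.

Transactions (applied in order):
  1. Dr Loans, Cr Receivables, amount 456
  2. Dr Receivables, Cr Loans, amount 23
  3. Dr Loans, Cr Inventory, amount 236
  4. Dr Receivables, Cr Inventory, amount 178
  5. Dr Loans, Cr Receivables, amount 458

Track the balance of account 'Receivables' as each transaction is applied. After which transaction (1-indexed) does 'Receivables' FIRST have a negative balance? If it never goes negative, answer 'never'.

After txn 1: Receivables=-456

Answer: 1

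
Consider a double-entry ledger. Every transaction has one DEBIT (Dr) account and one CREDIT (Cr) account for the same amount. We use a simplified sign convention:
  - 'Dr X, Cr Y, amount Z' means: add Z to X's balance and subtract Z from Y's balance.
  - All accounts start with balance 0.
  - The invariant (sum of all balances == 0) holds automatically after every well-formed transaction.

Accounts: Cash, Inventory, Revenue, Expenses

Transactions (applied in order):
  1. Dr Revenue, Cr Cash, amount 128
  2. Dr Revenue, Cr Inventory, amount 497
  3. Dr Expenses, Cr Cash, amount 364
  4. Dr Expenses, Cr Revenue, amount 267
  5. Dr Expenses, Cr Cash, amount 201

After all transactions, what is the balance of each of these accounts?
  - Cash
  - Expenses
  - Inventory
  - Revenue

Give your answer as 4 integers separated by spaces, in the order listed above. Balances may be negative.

After txn 1 (Dr Revenue, Cr Cash, amount 128): Cash=-128 Revenue=128
After txn 2 (Dr Revenue, Cr Inventory, amount 497): Cash=-128 Inventory=-497 Revenue=625
After txn 3 (Dr Expenses, Cr Cash, amount 364): Cash=-492 Expenses=364 Inventory=-497 Revenue=625
After txn 4 (Dr Expenses, Cr Revenue, amount 267): Cash=-492 Expenses=631 Inventory=-497 Revenue=358
After txn 5 (Dr Expenses, Cr Cash, amount 201): Cash=-693 Expenses=832 Inventory=-497 Revenue=358

Answer: -693 832 -497 358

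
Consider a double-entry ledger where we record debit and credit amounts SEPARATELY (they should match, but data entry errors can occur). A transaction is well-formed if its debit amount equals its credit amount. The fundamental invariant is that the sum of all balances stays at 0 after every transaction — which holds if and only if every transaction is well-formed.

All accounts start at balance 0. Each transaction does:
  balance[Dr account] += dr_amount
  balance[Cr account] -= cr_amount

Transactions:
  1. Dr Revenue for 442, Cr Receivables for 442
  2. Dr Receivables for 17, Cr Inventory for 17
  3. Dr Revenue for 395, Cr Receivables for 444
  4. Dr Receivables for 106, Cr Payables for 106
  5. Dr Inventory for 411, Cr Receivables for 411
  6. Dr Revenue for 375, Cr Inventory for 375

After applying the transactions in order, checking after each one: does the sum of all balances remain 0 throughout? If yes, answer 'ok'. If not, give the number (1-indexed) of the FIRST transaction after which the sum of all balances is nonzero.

After txn 1: dr=442 cr=442 sum_balances=0
After txn 2: dr=17 cr=17 sum_balances=0
After txn 3: dr=395 cr=444 sum_balances=-49
After txn 4: dr=106 cr=106 sum_balances=-49
After txn 5: dr=411 cr=411 sum_balances=-49
After txn 6: dr=375 cr=375 sum_balances=-49

Answer: 3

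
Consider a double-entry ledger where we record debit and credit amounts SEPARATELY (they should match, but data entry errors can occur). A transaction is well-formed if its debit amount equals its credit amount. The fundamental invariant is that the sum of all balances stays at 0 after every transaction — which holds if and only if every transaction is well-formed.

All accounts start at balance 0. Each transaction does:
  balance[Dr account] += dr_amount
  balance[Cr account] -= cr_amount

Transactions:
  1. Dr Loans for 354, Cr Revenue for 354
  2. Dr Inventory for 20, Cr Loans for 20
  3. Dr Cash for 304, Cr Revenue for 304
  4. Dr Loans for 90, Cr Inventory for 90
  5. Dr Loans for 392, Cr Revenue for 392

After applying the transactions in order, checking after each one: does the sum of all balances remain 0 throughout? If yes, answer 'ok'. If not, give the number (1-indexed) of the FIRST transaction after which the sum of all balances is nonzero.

After txn 1: dr=354 cr=354 sum_balances=0
After txn 2: dr=20 cr=20 sum_balances=0
After txn 3: dr=304 cr=304 sum_balances=0
After txn 4: dr=90 cr=90 sum_balances=0
After txn 5: dr=392 cr=392 sum_balances=0

Answer: ok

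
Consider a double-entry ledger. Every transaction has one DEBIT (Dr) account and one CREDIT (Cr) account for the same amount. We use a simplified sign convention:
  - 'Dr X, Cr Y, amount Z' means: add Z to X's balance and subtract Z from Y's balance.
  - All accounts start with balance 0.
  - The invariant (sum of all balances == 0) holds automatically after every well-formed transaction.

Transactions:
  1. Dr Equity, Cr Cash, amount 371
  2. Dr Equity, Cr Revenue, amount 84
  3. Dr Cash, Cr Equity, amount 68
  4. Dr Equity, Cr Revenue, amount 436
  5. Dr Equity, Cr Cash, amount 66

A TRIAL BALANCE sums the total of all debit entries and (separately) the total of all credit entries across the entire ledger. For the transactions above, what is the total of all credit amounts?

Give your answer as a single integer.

Txn 1: credit+=371
Txn 2: credit+=84
Txn 3: credit+=68
Txn 4: credit+=436
Txn 5: credit+=66
Total credits = 1025

Answer: 1025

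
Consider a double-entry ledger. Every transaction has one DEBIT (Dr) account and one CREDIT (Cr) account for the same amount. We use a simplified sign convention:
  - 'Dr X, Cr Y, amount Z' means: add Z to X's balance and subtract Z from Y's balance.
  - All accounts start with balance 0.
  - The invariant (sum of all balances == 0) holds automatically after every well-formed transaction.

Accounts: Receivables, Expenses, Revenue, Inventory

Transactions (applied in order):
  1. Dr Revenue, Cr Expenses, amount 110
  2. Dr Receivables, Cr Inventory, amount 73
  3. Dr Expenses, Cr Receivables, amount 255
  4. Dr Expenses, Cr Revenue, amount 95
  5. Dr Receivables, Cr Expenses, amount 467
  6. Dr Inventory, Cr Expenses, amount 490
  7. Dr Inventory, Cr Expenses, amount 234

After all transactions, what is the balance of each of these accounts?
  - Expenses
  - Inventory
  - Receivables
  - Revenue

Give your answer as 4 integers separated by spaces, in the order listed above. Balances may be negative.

After txn 1 (Dr Revenue, Cr Expenses, amount 110): Expenses=-110 Revenue=110
After txn 2 (Dr Receivables, Cr Inventory, amount 73): Expenses=-110 Inventory=-73 Receivables=73 Revenue=110
After txn 3 (Dr Expenses, Cr Receivables, amount 255): Expenses=145 Inventory=-73 Receivables=-182 Revenue=110
After txn 4 (Dr Expenses, Cr Revenue, amount 95): Expenses=240 Inventory=-73 Receivables=-182 Revenue=15
After txn 5 (Dr Receivables, Cr Expenses, amount 467): Expenses=-227 Inventory=-73 Receivables=285 Revenue=15
After txn 6 (Dr Inventory, Cr Expenses, amount 490): Expenses=-717 Inventory=417 Receivables=285 Revenue=15
After txn 7 (Dr Inventory, Cr Expenses, amount 234): Expenses=-951 Inventory=651 Receivables=285 Revenue=15

Answer: -951 651 285 15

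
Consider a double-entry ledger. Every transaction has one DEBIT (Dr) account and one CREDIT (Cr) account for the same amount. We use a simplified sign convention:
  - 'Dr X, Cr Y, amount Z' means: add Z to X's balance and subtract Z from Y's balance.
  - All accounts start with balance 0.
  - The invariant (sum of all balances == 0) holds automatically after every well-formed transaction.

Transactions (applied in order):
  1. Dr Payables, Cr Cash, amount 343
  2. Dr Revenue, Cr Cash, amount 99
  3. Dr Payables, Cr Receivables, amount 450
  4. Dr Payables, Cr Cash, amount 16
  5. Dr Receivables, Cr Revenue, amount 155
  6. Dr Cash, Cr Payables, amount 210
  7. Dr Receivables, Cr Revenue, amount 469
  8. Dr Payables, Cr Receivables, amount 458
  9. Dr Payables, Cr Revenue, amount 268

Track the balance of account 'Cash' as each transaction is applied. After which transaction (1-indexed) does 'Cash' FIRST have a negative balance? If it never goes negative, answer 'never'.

After txn 1: Cash=-343

Answer: 1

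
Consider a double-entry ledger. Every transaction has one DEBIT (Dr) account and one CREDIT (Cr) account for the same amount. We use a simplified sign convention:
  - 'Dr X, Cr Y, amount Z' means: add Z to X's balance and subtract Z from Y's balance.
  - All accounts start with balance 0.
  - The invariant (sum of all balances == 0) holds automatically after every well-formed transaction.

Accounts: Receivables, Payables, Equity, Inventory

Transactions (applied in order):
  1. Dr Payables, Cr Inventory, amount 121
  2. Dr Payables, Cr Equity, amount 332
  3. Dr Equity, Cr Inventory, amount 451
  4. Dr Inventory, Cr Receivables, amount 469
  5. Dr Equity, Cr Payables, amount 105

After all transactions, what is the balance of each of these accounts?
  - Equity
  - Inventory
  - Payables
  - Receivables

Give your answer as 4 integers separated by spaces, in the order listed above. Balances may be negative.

Answer: 224 -103 348 -469

Derivation:
After txn 1 (Dr Payables, Cr Inventory, amount 121): Inventory=-121 Payables=121
After txn 2 (Dr Payables, Cr Equity, amount 332): Equity=-332 Inventory=-121 Payables=453
After txn 3 (Dr Equity, Cr Inventory, amount 451): Equity=119 Inventory=-572 Payables=453
After txn 4 (Dr Inventory, Cr Receivables, amount 469): Equity=119 Inventory=-103 Payables=453 Receivables=-469
After txn 5 (Dr Equity, Cr Payables, amount 105): Equity=224 Inventory=-103 Payables=348 Receivables=-469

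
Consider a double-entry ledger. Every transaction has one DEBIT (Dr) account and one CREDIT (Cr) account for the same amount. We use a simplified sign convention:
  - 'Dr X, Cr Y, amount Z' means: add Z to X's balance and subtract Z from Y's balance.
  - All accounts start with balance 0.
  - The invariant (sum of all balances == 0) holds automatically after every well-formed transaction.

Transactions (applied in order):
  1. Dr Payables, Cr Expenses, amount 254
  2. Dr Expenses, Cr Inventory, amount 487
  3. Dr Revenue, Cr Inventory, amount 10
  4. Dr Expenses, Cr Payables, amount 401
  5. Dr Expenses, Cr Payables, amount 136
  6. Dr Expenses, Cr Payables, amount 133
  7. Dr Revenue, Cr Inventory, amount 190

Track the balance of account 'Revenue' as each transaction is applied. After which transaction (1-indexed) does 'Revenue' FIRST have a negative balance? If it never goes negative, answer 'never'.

After txn 1: Revenue=0
After txn 2: Revenue=0
After txn 3: Revenue=10
After txn 4: Revenue=10
After txn 5: Revenue=10
After txn 6: Revenue=10
After txn 7: Revenue=200

Answer: never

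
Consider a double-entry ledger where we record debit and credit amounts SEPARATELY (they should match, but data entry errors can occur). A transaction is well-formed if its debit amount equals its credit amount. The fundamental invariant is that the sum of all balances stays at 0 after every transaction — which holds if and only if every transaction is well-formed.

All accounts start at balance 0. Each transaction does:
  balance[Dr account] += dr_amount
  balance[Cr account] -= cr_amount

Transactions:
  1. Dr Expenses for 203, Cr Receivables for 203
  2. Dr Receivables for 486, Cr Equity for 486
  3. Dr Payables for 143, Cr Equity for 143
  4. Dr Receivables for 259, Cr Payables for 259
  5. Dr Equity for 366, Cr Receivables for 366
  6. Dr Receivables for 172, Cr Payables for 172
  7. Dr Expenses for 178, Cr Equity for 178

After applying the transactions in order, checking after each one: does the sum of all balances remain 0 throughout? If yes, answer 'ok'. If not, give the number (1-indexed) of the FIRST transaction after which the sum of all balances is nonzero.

After txn 1: dr=203 cr=203 sum_balances=0
After txn 2: dr=486 cr=486 sum_balances=0
After txn 3: dr=143 cr=143 sum_balances=0
After txn 4: dr=259 cr=259 sum_balances=0
After txn 5: dr=366 cr=366 sum_balances=0
After txn 6: dr=172 cr=172 sum_balances=0
After txn 7: dr=178 cr=178 sum_balances=0

Answer: ok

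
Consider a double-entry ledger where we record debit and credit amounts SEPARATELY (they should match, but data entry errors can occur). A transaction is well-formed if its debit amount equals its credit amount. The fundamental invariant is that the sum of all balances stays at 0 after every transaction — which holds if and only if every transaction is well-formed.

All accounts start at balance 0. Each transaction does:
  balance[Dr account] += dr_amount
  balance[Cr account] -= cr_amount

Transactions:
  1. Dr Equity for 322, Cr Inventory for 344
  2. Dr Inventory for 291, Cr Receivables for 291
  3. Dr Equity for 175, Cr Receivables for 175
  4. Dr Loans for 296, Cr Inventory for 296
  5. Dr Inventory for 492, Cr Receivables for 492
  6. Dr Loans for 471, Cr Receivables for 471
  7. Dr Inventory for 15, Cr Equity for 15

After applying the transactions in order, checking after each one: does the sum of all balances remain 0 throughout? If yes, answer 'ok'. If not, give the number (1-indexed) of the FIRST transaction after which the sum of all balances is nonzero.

After txn 1: dr=322 cr=344 sum_balances=-22
After txn 2: dr=291 cr=291 sum_balances=-22
After txn 3: dr=175 cr=175 sum_balances=-22
After txn 4: dr=296 cr=296 sum_balances=-22
After txn 5: dr=492 cr=492 sum_balances=-22
After txn 6: dr=471 cr=471 sum_balances=-22
After txn 7: dr=15 cr=15 sum_balances=-22

Answer: 1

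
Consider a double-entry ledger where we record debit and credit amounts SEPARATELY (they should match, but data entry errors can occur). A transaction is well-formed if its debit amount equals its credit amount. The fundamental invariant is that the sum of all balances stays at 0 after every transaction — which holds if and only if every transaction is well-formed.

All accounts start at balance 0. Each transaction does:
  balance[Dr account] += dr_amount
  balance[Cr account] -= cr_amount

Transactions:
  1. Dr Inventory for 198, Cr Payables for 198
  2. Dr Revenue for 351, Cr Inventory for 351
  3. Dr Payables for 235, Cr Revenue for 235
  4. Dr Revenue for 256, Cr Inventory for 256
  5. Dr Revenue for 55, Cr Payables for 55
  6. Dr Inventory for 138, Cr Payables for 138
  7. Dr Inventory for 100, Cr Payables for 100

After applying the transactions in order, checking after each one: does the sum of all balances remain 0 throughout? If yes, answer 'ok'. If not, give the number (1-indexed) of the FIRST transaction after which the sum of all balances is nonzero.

After txn 1: dr=198 cr=198 sum_balances=0
After txn 2: dr=351 cr=351 sum_balances=0
After txn 3: dr=235 cr=235 sum_balances=0
After txn 4: dr=256 cr=256 sum_balances=0
After txn 5: dr=55 cr=55 sum_balances=0
After txn 6: dr=138 cr=138 sum_balances=0
After txn 7: dr=100 cr=100 sum_balances=0

Answer: ok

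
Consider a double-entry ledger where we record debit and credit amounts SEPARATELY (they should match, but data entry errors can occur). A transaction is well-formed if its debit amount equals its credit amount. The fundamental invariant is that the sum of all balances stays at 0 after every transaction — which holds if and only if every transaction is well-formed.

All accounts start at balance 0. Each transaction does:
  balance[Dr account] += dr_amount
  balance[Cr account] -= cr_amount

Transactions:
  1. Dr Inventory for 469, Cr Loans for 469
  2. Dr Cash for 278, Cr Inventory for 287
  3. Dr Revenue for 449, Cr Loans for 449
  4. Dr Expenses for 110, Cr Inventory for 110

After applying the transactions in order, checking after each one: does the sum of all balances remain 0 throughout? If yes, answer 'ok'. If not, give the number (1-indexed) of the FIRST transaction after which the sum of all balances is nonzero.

After txn 1: dr=469 cr=469 sum_balances=0
After txn 2: dr=278 cr=287 sum_balances=-9
After txn 3: dr=449 cr=449 sum_balances=-9
After txn 4: dr=110 cr=110 sum_balances=-9

Answer: 2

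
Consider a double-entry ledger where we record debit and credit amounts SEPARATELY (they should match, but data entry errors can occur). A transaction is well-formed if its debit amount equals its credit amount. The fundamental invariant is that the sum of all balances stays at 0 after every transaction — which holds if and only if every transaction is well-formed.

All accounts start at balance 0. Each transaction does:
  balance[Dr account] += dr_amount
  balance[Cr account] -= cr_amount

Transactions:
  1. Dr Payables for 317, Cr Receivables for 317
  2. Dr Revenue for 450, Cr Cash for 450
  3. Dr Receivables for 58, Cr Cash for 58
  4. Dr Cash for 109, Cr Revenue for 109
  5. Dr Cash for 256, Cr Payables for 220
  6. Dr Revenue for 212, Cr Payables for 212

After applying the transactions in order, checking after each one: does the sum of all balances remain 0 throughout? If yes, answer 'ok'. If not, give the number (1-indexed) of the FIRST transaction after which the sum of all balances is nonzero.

After txn 1: dr=317 cr=317 sum_balances=0
After txn 2: dr=450 cr=450 sum_balances=0
After txn 3: dr=58 cr=58 sum_balances=0
After txn 4: dr=109 cr=109 sum_balances=0
After txn 5: dr=256 cr=220 sum_balances=36
After txn 6: dr=212 cr=212 sum_balances=36

Answer: 5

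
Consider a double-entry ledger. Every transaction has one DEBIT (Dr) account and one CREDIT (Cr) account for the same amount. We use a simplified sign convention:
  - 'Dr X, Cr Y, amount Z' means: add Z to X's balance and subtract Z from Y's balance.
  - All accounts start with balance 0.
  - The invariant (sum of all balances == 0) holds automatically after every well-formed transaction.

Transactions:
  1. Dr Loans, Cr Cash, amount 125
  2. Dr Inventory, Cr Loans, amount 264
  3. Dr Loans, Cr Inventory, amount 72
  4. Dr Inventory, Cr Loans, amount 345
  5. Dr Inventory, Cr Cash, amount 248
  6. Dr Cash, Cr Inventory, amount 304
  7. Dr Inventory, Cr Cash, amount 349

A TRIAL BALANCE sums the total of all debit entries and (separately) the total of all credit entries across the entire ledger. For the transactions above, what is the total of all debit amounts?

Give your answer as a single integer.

Answer: 1707

Derivation:
Txn 1: debit+=125
Txn 2: debit+=264
Txn 3: debit+=72
Txn 4: debit+=345
Txn 5: debit+=248
Txn 6: debit+=304
Txn 7: debit+=349
Total debits = 1707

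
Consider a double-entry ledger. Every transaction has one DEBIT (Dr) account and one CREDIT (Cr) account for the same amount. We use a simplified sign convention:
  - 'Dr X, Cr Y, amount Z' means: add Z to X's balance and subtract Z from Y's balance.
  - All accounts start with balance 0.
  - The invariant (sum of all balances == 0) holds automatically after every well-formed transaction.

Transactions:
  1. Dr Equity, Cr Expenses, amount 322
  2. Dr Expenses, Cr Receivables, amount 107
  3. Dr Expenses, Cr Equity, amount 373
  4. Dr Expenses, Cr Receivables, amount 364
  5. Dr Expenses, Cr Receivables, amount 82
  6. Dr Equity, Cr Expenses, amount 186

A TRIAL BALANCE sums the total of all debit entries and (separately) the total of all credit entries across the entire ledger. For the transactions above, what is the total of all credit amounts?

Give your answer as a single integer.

Txn 1: credit+=322
Txn 2: credit+=107
Txn 3: credit+=373
Txn 4: credit+=364
Txn 5: credit+=82
Txn 6: credit+=186
Total credits = 1434

Answer: 1434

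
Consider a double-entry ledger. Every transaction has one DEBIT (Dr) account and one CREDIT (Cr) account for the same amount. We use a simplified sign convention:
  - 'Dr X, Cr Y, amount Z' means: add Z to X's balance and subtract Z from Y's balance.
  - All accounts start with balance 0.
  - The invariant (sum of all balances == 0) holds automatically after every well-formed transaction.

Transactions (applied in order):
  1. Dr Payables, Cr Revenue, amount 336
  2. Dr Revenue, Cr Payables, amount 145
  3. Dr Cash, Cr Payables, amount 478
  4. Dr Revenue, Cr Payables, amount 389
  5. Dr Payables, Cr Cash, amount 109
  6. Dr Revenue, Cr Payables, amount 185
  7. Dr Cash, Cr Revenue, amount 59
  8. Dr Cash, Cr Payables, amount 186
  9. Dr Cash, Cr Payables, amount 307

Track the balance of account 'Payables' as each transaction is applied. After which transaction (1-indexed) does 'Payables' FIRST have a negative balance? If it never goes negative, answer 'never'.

After txn 1: Payables=336
After txn 2: Payables=191
After txn 3: Payables=-287

Answer: 3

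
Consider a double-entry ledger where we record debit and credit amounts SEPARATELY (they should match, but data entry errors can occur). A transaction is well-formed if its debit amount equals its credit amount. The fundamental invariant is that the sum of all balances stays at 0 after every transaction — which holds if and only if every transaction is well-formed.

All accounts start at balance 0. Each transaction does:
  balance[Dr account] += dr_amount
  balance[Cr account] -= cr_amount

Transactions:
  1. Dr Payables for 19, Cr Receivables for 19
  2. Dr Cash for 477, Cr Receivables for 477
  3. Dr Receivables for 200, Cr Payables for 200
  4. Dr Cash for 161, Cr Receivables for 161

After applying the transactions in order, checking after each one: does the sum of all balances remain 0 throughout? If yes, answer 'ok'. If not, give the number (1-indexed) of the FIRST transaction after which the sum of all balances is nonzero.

After txn 1: dr=19 cr=19 sum_balances=0
After txn 2: dr=477 cr=477 sum_balances=0
After txn 3: dr=200 cr=200 sum_balances=0
After txn 4: dr=161 cr=161 sum_balances=0

Answer: ok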